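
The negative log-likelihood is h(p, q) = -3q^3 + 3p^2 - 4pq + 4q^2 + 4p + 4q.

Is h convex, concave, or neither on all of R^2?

neither

The term -3q^3 is cubic, so the Hessian is not constant.
∂²h/∂q² = -18q + 8, which takes both signs as q varies (negative for sufficiently large q). A diagonal entry of the Hessian changing sign means the Hessian is neither positive- nor negative-semidefinite on all of R^2.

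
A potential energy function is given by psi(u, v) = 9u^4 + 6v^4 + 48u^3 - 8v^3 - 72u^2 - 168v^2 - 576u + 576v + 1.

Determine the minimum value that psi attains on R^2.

-3855

psi(u,v) separates as P(u) + Q(v) + 1, so its minimum is min P + min Q + 1.
P'(u) = 36(u - 2)(u + 2)(u + 4) vanishes at u ∈ {-4, -2, 2}; Q'(v) = 24(v - 3)(v - 2)(v + 4) vanishes at v ∈ {-4, 2, 3}.
Local minima of P (where P''>0): P(-4)=384, P(2)=-912. Local minima of Q: Q(-4)=-2944, Q(3)=486.
So the global minimum of psi is P(2) + Q(-4) + 1 = -912 − 2944 + 1 = -3855, attained at (2, -4).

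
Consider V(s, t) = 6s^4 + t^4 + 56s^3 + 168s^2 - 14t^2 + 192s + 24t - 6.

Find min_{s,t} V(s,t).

V(s,t) separates as P(s) + Q(t) − 6, so its minimum is min P + min Q − 6.
P'(s) = 24(s + 1)(s + 2)(s + 4) vanishes at s ∈ {-4, -2, -1}; Q'(t) = 4(t - 2)(t - 1)(t + 3) vanishes at t ∈ {-3, 1, 2}.
Local minima of P (where P''>0): P(-4)=-128, P(-1)=-74. Local minima of Q: Q(-3)=-117, Q(2)=8.
So the global minimum of V is P(-4) + Q(-3) − 6 = -128 − 117 − 6 = -251, attained at (-4, -3).

-251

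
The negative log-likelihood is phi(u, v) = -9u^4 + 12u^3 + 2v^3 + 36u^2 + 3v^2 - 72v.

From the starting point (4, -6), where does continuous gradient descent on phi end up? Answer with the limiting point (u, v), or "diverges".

phi is separable, so gradient descent decouples: u follows -∂phi/∂u, v follows -∂phi/∂v.
∂phi/∂u = -36u(u - 2)(u + 1); at u=4 this is -1440, so u increases.
∂phi/∂v = 6(v - 3)(v + 4); at v=-6 this is 108, so v decreases.
The u-coordinate has no critical point in that direction and runs off to infinity.

diverges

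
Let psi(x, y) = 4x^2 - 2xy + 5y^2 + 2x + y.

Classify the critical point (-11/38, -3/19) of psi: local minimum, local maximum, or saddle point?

local minimum

The Hessian of psi is constant: H = [[8, -2], [-2, 10]].
det(H) = 8·10 − (-2)² = 76.
det(H) > 0 and tr(H) = 18 > 0, so H is positive definite and the point is a local minimum.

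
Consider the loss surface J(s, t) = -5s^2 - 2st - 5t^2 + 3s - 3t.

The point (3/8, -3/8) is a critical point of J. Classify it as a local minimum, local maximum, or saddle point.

local maximum

The Hessian of J is constant: H = [[-10, -2], [-2, -10]].
det(H) = (-10)·(-10) − (-2)² = 96.
det(H) > 0 and tr(H) = -20 < 0, so H is negative definite and the point is a local maximum.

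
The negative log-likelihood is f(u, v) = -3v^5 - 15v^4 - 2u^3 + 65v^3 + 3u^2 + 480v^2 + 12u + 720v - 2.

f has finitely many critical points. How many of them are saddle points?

f separates as a function of u plus a function of v, so ∇f=0 decouples.
∂f/∂u = -6(u - 2)(u + 1) = 0 at u ∈ {-1, 2}; ∂f/∂v = -15(v - 4)(v + 1)(v + 3)(v + 4) = 0 at v ∈ {-4, -3, -1, 4}.
The Hessian is diagonal: diag(f_uu, f_vv). Second derivatives: f_uu(-1)=18, f_uu(2)=-18; f_vv(-4)=360, f_vv(-3)=-210, f_vv(-1)=450, f_vv(4)=-4200.
Saddle points occur where the two diagonal entries have opposite signs: (-1, -3), (-1, 4), (2, -4), (2, -1). Count: 4.

4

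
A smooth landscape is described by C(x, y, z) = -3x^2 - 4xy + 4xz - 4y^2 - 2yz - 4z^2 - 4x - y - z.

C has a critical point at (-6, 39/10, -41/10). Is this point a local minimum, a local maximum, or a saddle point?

local maximum

The Hessian is constant: H = [[-6, -4, 4], [-4, -8, -2], [4, -2, -8]].
Leading principal minors: Δ₁ = -6, Δ₂ = 32, Δ₃ = -40.
The minors alternate sign starting negative (−, +, −), so H is negative definite: a local maximum.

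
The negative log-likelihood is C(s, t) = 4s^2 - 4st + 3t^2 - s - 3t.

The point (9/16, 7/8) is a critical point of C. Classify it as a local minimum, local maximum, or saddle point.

The Hessian of C is constant: H = [[8, -4], [-4, 6]].
det(H) = 8·6 − (-4)² = 32.
det(H) > 0 and tr(H) = 14 > 0, so H is positive definite and the point is a local minimum.

local minimum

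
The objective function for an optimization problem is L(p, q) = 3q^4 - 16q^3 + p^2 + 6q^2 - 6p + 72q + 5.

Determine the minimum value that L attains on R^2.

L(p,q) separates as A(p) + B(q) + 5, so its minimum is min A + min B + 5.
A'(p) = 2p - 6 vanishes at p ∈ {3}; B'(q) = 12(q - 3)(q - 2)(q + 1) vanishes at q ∈ {-1, 2, 3}.
Local minima of A (where A''>0): A(3)=-9. Local minima of B: B(-1)=-47, B(3)=81.
So the global minimum of L is A(3) + B(-1) + 5 = -9 − 47 + 5 = -51, attained at (3, -1).

-51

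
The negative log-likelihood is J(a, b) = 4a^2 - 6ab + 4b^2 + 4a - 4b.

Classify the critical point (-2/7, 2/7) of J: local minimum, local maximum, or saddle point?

local minimum

The Hessian of J is constant: H = [[8, -6], [-6, 8]].
det(H) = 8·8 − (-6)² = 28.
det(H) > 0 and tr(H) = 16 > 0, so H is positive definite and the point is a local minimum.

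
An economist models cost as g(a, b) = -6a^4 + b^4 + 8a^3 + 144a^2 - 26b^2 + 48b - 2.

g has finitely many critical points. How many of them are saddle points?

5

g separates as a function of a plus a function of b, so ∇g=0 decouples.
∂g/∂a = -24a(a - 4)(a + 3) = 0 at a ∈ {-3, 0, 4}; ∂g/∂b = 4(b - 3)(b - 1)(b + 4) = 0 at b ∈ {-4, 1, 3}.
The Hessian is diagonal: diag(g_aa, g_bb). Second derivatives: g_aa(-3)=-504, g_aa(0)=288, g_aa(4)=-672; g_bb(-4)=140, g_bb(1)=-40, g_bb(3)=56.
Saddle points occur where the two diagonal entries have opposite signs: (-3, -4), (-3, 3), (0, 1), (4, -4), (4, 3). Count: 5.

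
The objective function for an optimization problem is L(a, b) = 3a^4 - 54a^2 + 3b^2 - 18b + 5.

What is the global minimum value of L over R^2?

L(a,b) separates as P(a) + Q(b) + 5, so its minimum is min P + min Q + 5.
P'(a) = 12a(a - 3)(a + 3) vanishes at a ∈ {-3, 0, 3}; Q'(b) = 6b - 18 vanishes at b ∈ {3}.
Local minima of P (where P''>0): P(-3)=-243, P(3)=-243. Local minima of Q: Q(3)=-27.
So the global minimum of L is P(-3) + Q(3) + 5 = -243 − 27 + 5 = -265, attained at (-3, 3).

-265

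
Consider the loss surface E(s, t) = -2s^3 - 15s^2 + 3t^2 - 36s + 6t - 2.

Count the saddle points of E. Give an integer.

E separates as a function of s plus a function of t, so ∇E=0 decouples.
∂E/∂s = -6(s + 2)(s + 3) = 0 at s ∈ {-3, -2}; ∂E/∂t = 6(t + 1) = 0 at t ∈ {-1}.
The Hessian is diagonal: diag(E_ss, E_tt). Second derivatives: E_ss(-3)=6, E_ss(-2)=-6; E_tt(-1)=6.
Saddle points occur where the two diagonal entries have opposite signs: (-2, -1). Count: 1.

1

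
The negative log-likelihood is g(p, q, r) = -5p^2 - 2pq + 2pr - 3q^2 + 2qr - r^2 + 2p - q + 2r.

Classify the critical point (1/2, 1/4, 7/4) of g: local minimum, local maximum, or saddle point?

local maximum

The Hessian is constant: H = [[-10, -2, 2], [-2, -6, 2], [2, 2, -2]].
Leading principal minors: Δ₁ = -10, Δ₂ = 56, Δ₃ = -64.
The minors alternate sign starting negative (−, +, −), so H is negative definite: a local maximum.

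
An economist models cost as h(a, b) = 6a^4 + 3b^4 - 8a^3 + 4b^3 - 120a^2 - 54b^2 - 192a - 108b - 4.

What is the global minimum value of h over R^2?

-2127

h(a,b) separates as P(a) + Q(b) − 4, so its minimum is min P + min Q − 4.
P'(a) = 24(a - 4)(a + 1)(a + 2) vanishes at a ∈ {-2, -1, 4}; Q'(b) = 12(b - 3)(b + 1)(b + 3) vanishes at b ∈ {-3, -1, 3}.
Local minima of P (where P''>0): P(-2)=64, P(4)=-1664. Local minima of Q: Q(-3)=-27, Q(3)=-459.
So the global minimum of h is P(4) + Q(3) − 4 = -1664 − 459 − 4 = -2127, attained at (4, 3).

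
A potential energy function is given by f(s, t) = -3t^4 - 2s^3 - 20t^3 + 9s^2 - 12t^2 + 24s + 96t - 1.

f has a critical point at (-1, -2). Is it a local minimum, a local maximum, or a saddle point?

local minimum

The mixed partial ∂²f/∂s∂t is 0, so the Hessian at any point is diag(f_ss, f_tt) = diag(6(-2s + 3), -12(3t^2 + 10t + 2)).
At (-1, -2): H = diag(30, 72).
Both eigenvalues are positive, so H is positive definite: a local minimum.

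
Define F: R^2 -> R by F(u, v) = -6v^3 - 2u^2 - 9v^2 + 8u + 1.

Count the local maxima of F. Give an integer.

1

F separates as a function of u plus a function of v, so ∇F=0 decouples.
∂F/∂u = -4(u - 2) = 0 at u ∈ {2}; ∂F/∂v = -18v(v + 1) = 0 at v ∈ {-1, 0}.
The Hessian is diagonal: diag(F_uu, F_vv). Second derivatives: F_uu(2)=-4; F_vv(-1)=18, F_vv(0)=-18.
Local maxima occur where both diagonal entries negative: (2, 0). Count: 1.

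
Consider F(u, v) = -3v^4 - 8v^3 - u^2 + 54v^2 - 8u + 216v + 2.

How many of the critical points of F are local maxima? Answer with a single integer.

F separates as a function of u plus a function of v, so ∇F=0 decouples.
∂F/∂u = -2(u + 4) = 0 at u ∈ {-4}; ∂F/∂v = -12(v - 3)(v + 2)(v + 3) = 0 at v ∈ {-3, -2, 3}.
The Hessian is diagonal: diag(F_uu, F_vv). Second derivatives: F_uu(-4)=-2; F_vv(-3)=-72, F_vv(-2)=60, F_vv(3)=-360.
Local maxima occur where both diagonal entries negative: (-4, -3), (-4, 3). Count: 2.

2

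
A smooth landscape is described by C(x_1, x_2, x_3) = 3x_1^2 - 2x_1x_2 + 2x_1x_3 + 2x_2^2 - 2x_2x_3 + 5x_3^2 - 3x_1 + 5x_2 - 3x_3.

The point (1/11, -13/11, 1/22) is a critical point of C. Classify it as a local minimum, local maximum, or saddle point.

local minimum

The Hessian is constant: H = [[6, -2, 2], [-2, 4, -2], [2, -2, 10]].
Leading principal minors: Δ₁ = 6, Δ₂ = 20, Δ₃ = 176.
All leading minors are positive, so H is positive definite: a local minimum.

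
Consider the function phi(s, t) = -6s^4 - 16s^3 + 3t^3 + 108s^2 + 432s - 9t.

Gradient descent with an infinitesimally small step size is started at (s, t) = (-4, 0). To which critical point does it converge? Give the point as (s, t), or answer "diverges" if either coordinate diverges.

diverges

phi is separable, so gradient descent decouples: s follows -∂phi/∂s, t follows -∂phi/∂t.
∂phi/∂s = -24(s - 3)(s + 2)(s + 3); at s=-4 this is 336, so s decreases.
∂phi/∂t = 9(t - 1)(t + 1); at t=0 this is -9, so t increases.
The s-coordinate has no critical point in that direction and runs off to infinity.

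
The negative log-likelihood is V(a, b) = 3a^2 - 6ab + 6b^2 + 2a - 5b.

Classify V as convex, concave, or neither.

V is quadratic, so its Hessian is the constant matrix H = [[6, -6], [-6, 12]].
det(H) = 36, tr(H) = 18.
det(H) > 0 and tr(H) > 0, so H is positive definite everywhere: convex.

convex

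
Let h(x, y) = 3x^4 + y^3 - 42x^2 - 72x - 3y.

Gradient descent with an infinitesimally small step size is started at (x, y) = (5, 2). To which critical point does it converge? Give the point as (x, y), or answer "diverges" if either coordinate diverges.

h is separable, so gradient descent decouples: x follows -∂h/∂x, y follows -∂h/∂y.
∂h/∂x = 12(x - 3)(x + 1)(x + 2); at x=5 this is 1008, so x decreases.
∂h/∂y = 3(y - 1)(y + 1); at y=2 this is 9, so y decreases.
x converges to its nearest critical value 3 (a local min of the x-part); y converges to 1. The iterate converges to (3, 1).

(3, 1)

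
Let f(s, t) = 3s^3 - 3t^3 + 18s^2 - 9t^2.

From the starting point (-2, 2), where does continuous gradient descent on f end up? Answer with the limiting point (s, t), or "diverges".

diverges

f is separable, so gradient descent decouples: s follows -∂f/∂s, t follows -∂f/∂t.
∂f/∂s = 9s(s + 4); at s=-2 this is -36, so s increases.
∂f/∂t = -9t(t + 2); at t=2 this is -72, so t increases.
The t-coordinate has no critical point in that direction and runs off to infinity.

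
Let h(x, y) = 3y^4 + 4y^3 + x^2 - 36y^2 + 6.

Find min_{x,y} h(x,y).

-183

h(x,y) separates as P(x) + Q(y) + 6, so its minimum is min P + min Q + 6.
P'(x) = 2x vanishes at x ∈ {0}; Q'(y) = 12y(y - 2)(y + 3) vanishes at y ∈ {-3, 0, 2}.
Local minima of P (where P''>0): P(0)=0. Local minima of Q: Q(-3)=-189, Q(2)=-64.
So the global minimum of h is P(0) + Q(-3) + 6 = 0 − 189 + 6 = -183, attained at (0, -3).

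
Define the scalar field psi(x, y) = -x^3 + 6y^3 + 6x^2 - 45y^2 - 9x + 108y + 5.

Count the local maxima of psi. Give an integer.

psi separates as a function of x plus a function of y, so ∇psi=0 decouples.
∂psi/∂x = -3(x - 3)(x - 1) = 0 at x ∈ {1, 3}; ∂psi/∂y = 18(y - 3)(y - 2) = 0 at y ∈ {2, 3}.
The Hessian is diagonal: diag(psi_xx, psi_yy). Second derivatives: psi_xx(1)=6, psi_xx(3)=-6; psi_yy(2)=-18, psi_yy(3)=18.
Local maxima occur where both diagonal entries negative: (3, 2). Count: 1.

1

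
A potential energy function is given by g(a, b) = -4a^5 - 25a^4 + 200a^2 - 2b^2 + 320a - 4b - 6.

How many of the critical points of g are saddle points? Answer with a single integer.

g separates as a function of a plus a function of b, so ∇g=0 decouples.
∂g/∂a = -20(a - 2)(a + 1)(a + 2)(a + 4) = 0 at a ∈ {-4, -2, -1, 2}; ∂g/∂b = -4(b + 1) = 0 at b ∈ {-1}.
The Hessian is diagonal: diag(g_aa, g_bb). Second derivatives: g_aa(-4)=720, g_aa(-2)=-160, g_aa(-1)=180, g_aa(2)=-1440; g_bb(-1)=-4.
Saddle points occur where the two diagonal entries have opposite signs: (-4, -1), (-1, -1). Count: 2.

2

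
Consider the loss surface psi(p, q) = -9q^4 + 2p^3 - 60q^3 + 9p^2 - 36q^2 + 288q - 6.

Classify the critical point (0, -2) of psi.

The mixed partial ∂²psi/∂p∂q is 0, so the Hessian at any point is diag(psi_pp, psi_qq) = diag(6(2p + 3), -36(3q^2 + 10q + 2)).
At (0, -2): H = diag(18, 216).
Both eigenvalues are positive, so H is positive definite: a local minimum.

local minimum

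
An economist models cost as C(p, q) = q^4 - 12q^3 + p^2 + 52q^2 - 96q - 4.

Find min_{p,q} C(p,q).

C(p,q) separates as A(p) + B(q) − 4, so its minimum is min A + min B − 4.
A'(p) = 2p vanishes at p ∈ {0}; B'(q) = 4(q - 4)(q - 3)(q - 2) vanishes at q ∈ {2, 3, 4}.
Local minima of A (where A''>0): A(0)=0. Local minima of B: B(2)=-64, B(4)=-64.
So the global minimum of C is A(0) + B(2) − 4 = 0 − 64 − 4 = -68, attained at (0, 2).

-68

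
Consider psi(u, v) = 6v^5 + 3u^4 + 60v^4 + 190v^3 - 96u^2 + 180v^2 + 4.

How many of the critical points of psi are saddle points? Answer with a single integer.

6

psi separates as a function of u plus a function of v, so ∇psi=0 decouples.
∂psi/∂u = 12u(u - 4)(u + 4) = 0 at u ∈ {-4, 0, 4}; ∂psi/∂v = 30v(v + 1)(v + 3)(v + 4) = 0 at v ∈ {-4, -3, -1, 0}.
The Hessian is diagonal: diag(psi_uu, psi_vv). Second derivatives: psi_uu(-4)=384, psi_uu(0)=-192, psi_uu(4)=384; psi_vv(-4)=-360, psi_vv(-3)=180, psi_vv(-1)=-180, psi_vv(0)=360.
Saddle points occur where the two diagonal entries have opposite signs: (-4, -4), (-4, -1), (0, -3), (0, 0), (4, -4), (4, -1). Count: 6.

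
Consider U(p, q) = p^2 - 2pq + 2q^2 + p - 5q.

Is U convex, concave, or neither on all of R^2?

convex

U is quadratic, so its Hessian is the constant matrix H = [[2, -2], [-2, 4]].
det(H) = 4, tr(H) = 6.
det(H) > 0 and tr(H) > 0, so H is positive definite everywhere: convex.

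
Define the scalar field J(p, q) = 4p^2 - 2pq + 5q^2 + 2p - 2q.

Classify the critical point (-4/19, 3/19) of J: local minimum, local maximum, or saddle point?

The Hessian of J is constant: H = [[8, -2], [-2, 10]].
det(H) = 8·10 − (-2)² = 76.
det(H) > 0 and tr(H) = 18 > 0, so H is positive definite and the point is a local minimum.

local minimum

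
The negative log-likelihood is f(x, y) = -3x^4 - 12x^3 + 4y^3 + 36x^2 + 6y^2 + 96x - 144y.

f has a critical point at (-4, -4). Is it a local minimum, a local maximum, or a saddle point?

local maximum

The mixed partial ∂²f/∂x∂y is 0, so the Hessian at any point is diag(f_xx, f_yy) = diag(36(-x^2 - 2x + 2), 12(2y + 1)).
At (-4, -4): H = diag(-216, -84).
Both eigenvalues are negative, so H is negative definite: a local maximum.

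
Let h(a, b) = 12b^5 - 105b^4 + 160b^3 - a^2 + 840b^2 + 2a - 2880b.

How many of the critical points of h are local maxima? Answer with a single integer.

2

h separates as a function of a plus a function of b, so ∇h=0 decouples.
∂h/∂a = -2(a - 1) = 0 at a ∈ {1}; ∂h/∂b = 60(b - 4)(b - 3)(b - 2)(b + 2) = 0 at b ∈ {-2, 2, 3, 4}.
The Hessian is diagonal: diag(h_aa, h_bb). Second derivatives: h_aa(1)=-2; h_bb(-2)=-7200, h_bb(2)=480, h_bb(3)=-300, h_bb(4)=720.
Local maxima occur where both diagonal entries negative: (1, -2), (1, 3). Count: 2.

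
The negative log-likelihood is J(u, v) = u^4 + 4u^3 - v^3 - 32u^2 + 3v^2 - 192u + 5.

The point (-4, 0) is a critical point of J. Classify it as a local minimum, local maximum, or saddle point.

The mixed partial ∂²J/∂u∂v is 0, so the Hessian at any point is diag(J_uu, J_vv) = diag(4(3u^2 + 6u - 16), 6(-v + 1)).
At (-4, 0): H = diag(32, 6).
Both eigenvalues are positive, so H is positive definite: a local minimum.

local minimum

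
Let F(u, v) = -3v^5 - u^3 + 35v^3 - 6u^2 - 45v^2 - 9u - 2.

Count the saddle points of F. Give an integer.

F separates as a function of u plus a function of v, so ∇F=0 decouples.
∂F/∂u = -3(u + 1)(u + 3) = 0 at u ∈ {-3, -1}; ∂F/∂v = -15v(v - 2)(v - 1)(v + 3) = 0 at v ∈ {-3, 0, 1, 2}.
The Hessian is diagonal: diag(F_uu, F_vv). Second derivatives: F_uu(-3)=6, F_uu(-1)=-6; F_vv(-3)=900, F_vv(0)=-90, F_vv(1)=60, F_vv(2)=-150.
Saddle points occur where the two diagonal entries have opposite signs: (-3, 0), (-3, 2), (-1, -3), (-1, 1). Count: 4.

4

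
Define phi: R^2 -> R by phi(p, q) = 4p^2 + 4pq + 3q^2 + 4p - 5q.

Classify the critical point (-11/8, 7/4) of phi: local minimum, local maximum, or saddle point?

The Hessian of phi is constant: H = [[8, 4], [4, 6]].
det(H) = 8·6 − 4² = 32.
det(H) > 0 and tr(H) = 14 > 0, so H is positive definite and the point is a local minimum.

local minimum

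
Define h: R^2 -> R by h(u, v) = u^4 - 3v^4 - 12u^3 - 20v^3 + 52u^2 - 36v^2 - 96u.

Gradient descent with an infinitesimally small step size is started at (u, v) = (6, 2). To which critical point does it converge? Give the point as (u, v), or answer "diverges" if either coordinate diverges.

h is separable, so gradient descent decouples: u follows -∂h/∂u, v follows -∂h/∂v.
∂h/∂u = 4(u - 4)(u - 3)(u - 2); at u=6 this is 96, so u decreases.
∂h/∂v = -12v(v + 2)(v + 3); at v=2 this is -480, so v increases.
The v-coordinate has no critical point in that direction and runs off to infinity.

diverges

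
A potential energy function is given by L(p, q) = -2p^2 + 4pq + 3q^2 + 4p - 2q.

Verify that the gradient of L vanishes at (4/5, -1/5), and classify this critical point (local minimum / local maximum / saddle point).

∇L = (-4p + 4q + 4, 4p + 6q - 2); substituting (4/5, -1/5) gives ∇L = (0, 0), so (4/5, -1/5) is indeed a critical point.
The Hessian of L is constant: H = [[-4, 4], [4, 6]].
det(H) = (-4)·6 − 4² = -40.
Since det(H) < 0, H is indefinite and the critical point is a saddle point.

saddle point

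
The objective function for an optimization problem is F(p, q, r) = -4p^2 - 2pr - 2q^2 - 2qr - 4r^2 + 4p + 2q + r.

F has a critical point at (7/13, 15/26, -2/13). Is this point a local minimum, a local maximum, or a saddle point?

local maximum

The Hessian is constant: H = [[-8, 0, -2], [0, -4, -2], [-2, -2, -8]].
Leading principal minors: Δ₁ = -8, Δ₂ = 32, Δ₃ = -208.
The minors alternate sign starting negative (−, +, −), so H is negative definite: a local maximum.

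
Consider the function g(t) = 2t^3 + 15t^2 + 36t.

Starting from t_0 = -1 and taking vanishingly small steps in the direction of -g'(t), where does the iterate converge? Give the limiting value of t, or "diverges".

g'(t) = 6(t + 2)(t + 3), so g'(-1) = 12.
Gradient descent moves in the -g' direction, i.e. t is decreasing.
The nearest critical point in that direction is t = -2, where g'' = 6 > 0 (a local minimum). The iterate converges there.

-2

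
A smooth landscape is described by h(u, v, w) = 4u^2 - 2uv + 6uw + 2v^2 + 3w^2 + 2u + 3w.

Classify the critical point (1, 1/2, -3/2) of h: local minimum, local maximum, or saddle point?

The Hessian is constant: H = [[8, -2, 6], [-2, 4, 0], [6, 0, 6]].
Leading principal minors: Δ₁ = 8, Δ₂ = 28, Δ₃ = 24.
All leading minors are positive, so H is positive definite: a local minimum.

local minimum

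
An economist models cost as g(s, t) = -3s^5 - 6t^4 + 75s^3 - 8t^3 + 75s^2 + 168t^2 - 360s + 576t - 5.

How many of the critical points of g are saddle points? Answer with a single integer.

6

g separates as a function of s plus a function of t, so ∇g=0 decouples.
∂g/∂s = -15(s - 4)(s - 1)(s + 2)(s + 3) = 0 at s ∈ {-3, -2, 1, 4}; ∂g/∂t = -24(t - 4)(t + 2)(t + 3) = 0 at t ∈ {-3, -2, 4}.
The Hessian is diagonal: diag(g_ss, g_tt). Second derivatives: g_ss(-3)=420, g_ss(-2)=-270, g_ss(1)=540, g_ss(4)=-1890; g_tt(-3)=-168, g_tt(-2)=144, g_tt(4)=-1008.
Saddle points occur where the two diagonal entries have opposite signs: (-3, -3), (-3, 4), (-2, -2), (1, -3), (1, 4), (4, -2). Count: 6.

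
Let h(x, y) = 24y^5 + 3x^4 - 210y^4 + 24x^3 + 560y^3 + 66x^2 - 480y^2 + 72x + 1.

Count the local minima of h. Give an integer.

4

h separates as a function of x plus a function of y, so ∇h=0 decouples.
∂h/∂x = 12(x + 1)(x + 2)(x + 3) = 0 at x ∈ {-3, -2, -1}; ∂h/∂y = 120y(y - 4)(y - 2)(y - 1) = 0 at y ∈ {0, 1, 2, 4}.
The Hessian is diagonal: diag(h_xx, h_yy). Second derivatives: h_xx(-3)=24, h_xx(-2)=-12, h_xx(-1)=24; h_yy(0)=-960, h_yy(1)=360, h_yy(2)=-480, h_yy(4)=2880.
Local minima occur where both diagonal entries positive: (-3, 1), (-3, 4), (-1, 1), (-1, 4). Count: 4.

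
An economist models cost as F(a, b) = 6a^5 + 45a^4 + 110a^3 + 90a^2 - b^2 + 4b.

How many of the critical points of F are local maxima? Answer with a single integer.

F separates as a function of a plus a function of b, so ∇F=0 decouples.
∂F/∂a = 30a(a + 1)(a + 2)(a + 3) = 0 at a ∈ {-3, -2, -1, 0}; ∂F/∂b = -2(b - 2) = 0 at b ∈ {2}.
The Hessian is diagonal: diag(F_aa, F_bb). Second derivatives: F_aa(-3)=-180, F_aa(-2)=60, F_aa(-1)=-60, F_aa(0)=180; F_bb(2)=-2.
Local maxima occur where both diagonal entries negative: (-3, 2), (-1, 2). Count: 2.

2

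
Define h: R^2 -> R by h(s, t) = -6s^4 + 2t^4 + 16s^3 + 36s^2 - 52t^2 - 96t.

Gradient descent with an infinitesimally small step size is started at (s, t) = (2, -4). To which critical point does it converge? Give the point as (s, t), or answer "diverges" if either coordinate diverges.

(0, -3)

h is separable, so gradient descent decouples: s follows -∂h/∂s, t follows -∂h/∂t.
∂h/∂s = -24s(s - 3)(s + 1); at s=2 this is 144, so s decreases.
∂h/∂t = 8(t - 4)(t + 1)(t + 3); at t=-4 this is -192, so t increases.
s converges to its nearest critical value 0 (a local min of the s-part); t converges to -3. The iterate converges to (0, -3).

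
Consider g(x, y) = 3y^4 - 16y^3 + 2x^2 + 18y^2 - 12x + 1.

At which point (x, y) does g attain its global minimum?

(3, 3)

g(x,y) separates as P(x) + Q(y) + 1, so its minimum is min P + min Q + 1.
P'(x) = 4x - 12 vanishes at x ∈ {3}; Q'(y) = 12y(y - 3)(y - 1) vanishes at y ∈ {0, 1, 3}.
Local minima of P (where P''>0): P(3)=-18. Local minima of Q: Q(0)=0, Q(3)=-27.
So the global minimum of g is P(3) + Q(3) + 1 = -18 − 27 + 1 = -44, attained at (3, 3).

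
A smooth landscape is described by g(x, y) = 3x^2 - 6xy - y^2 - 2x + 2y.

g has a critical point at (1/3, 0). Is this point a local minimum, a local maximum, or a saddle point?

saddle point

The Hessian of g is constant: H = [[6, -6], [-6, -2]].
det(H) = 6·(-2) − (-6)² = -48.
Since det(H) < 0, H is indefinite and the critical point is a saddle point.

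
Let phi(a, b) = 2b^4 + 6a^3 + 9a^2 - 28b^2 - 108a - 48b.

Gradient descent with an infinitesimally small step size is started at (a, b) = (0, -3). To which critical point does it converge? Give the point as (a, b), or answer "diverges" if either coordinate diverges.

phi is separable, so gradient descent decouples: a follows -∂phi/∂a, b follows -∂phi/∂b.
∂phi/∂a = 18(a - 2)(a + 3); at a=0 this is -108, so a increases.
∂phi/∂b = 8(b - 3)(b + 1)(b + 2); at b=-3 this is -96, so b increases.
a converges to its nearest critical value 2 (a local min of the a-part); b converges to -2. The iterate converges to (2, -2).

(2, -2)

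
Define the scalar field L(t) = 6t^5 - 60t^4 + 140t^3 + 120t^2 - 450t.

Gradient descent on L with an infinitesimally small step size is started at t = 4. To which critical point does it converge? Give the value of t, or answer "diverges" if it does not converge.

L'(t) = 30(t - 5)(t - 3)(t - 1)(t + 1), so L'(4) = -450.
Gradient descent moves in the -L' direction, i.e. t is increasing.
The nearest critical point in that direction is t = 5, where L'' = 1440 > 0 (a local minimum). The iterate converges there.

5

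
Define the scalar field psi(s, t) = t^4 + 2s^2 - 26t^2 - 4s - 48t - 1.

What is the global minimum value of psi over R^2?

-355

psi(s,t) separates as P(s) + Q(t) − 1, so its minimum is min P + min Q − 1.
P'(s) = 4s - 4 vanishes at s ∈ {1}; Q'(t) = 4(t - 4)(t + 1)(t + 3) vanishes at t ∈ {-3, -1, 4}.
Local minima of P (where P''>0): P(1)=-2. Local minima of Q: Q(-3)=-9, Q(4)=-352.
So the global minimum of psi is P(1) + Q(4) − 1 = -2 − 352 − 1 = -355, attained at (1, 4).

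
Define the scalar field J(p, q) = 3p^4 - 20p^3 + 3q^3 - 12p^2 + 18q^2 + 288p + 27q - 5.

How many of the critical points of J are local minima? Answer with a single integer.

J separates as a function of p plus a function of q, so ∇J=0 decouples.
∂J/∂p = 12(p - 4)(p - 3)(p + 2) = 0 at p ∈ {-2, 3, 4}; ∂J/∂q = 9(q + 1)(q + 3) = 0 at q ∈ {-3, -1}.
The Hessian is diagonal: diag(J_pp, J_qq). Second derivatives: J_pp(-2)=360, J_pp(3)=-60, J_pp(4)=72; J_qq(-3)=-18, J_qq(-1)=18.
Local minima occur where both diagonal entries positive: (-2, -1), (4, -1). Count: 2.

2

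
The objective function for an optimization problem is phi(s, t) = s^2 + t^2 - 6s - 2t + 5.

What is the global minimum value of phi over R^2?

phi(s,t) separates as P(s) + Q(t) + 5, so its minimum is min P + min Q + 5.
P'(s) = 2s - 6 vanishes at s ∈ {3}; Q'(t) = 2(t - 1) vanishes at t ∈ {1}.
Local minima of P (where P''>0): P(3)=-9. Local minima of Q: Q(1)=-1.
So the global minimum of phi is P(3) + Q(1) + 5 = -9 − 1 + 5 = -5, attained at (3, 1).

-5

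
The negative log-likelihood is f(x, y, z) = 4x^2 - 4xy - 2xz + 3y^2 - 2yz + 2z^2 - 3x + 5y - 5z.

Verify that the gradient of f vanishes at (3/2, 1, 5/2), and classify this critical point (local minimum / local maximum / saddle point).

∇f = (8x - 4y - 2z - 3, -4x + 6y - 2z + 5, -2x - 2y + 4z - 5); substituting (3/2, 1, 5/2) gives ∇f = (0, 0, 0), so (3/2, 1, 5/2) is indeed a critical point.
The Hessian is constant: H = [[8, -4, -2], [-4, 6, -2], [-2, -2, 4]].
Leading principal minors: Δ₁ = 8, Δ₂ = 32, Δ₃ = 40.
All leading minors are positive, so H is positive definite: a local minimum.

local minimum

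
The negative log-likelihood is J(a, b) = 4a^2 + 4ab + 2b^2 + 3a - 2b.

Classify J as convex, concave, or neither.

convex

J is quadratic, so its Hessian is the constant matrix H = [[8, 4], [4, 4]].
det(H) = 16, tr(H) = 12.
det(H) > 0 and tr(H) > 0, so H is positive definite everywhere: convex.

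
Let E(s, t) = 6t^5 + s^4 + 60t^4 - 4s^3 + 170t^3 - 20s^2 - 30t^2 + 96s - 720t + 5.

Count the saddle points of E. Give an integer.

E separates as a function of s plus a function of t, so ∇E=0 decouples.
∂E/∂s = 4(s - 4)(s - 2)(s + 3) = 0 at s ∈ {-3, 2, 4}; ∂E/∂t = 30(t - 1)(t + 2)(t + 3)(t + 4) = 0 at t ∈ {-4, -3, -2, 1}.
The Hessian is diagonal: diag(E_ss, E_tt). Second derivatives: E_ss(-3)=140, E_ss(2)=-40, E_ss(4)=56; E_tt(-4)=-300, E_tt(-3)=120, E_tt(-2)=-180, E_tt(1)=1800.
Saddle points occur where the two diagonal entries have opposite signs: (-3, -4), (-3, -2), (2, -3), (2, 1), (4, -4), (4, -2). Count: 6.

6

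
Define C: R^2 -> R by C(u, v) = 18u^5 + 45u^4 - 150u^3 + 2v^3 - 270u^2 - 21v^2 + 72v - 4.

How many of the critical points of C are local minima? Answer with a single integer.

C separates as a function of u plus a function of v, so ∇C=0 decouples.
∂C/∂u = 90u(u - 2)(u + 1)(u + 3) = 0 at u ∈ {-3, -1, 0, 2}; ∂C/∂v = 6(v - 4)(v - 3) = 0 at v ∈ {3, 4}.
The Hessian is diagonal: diag(C_uu, C_vv). Second derivatives: C_uu(-3)=-2700, C_uu(-1)=540, C_uu(0)=-540, C_uu(2)=2700; C_vv(3)=-6, C_vv(4)=6.
Local minima occur where both diagonal entries positive: (-1, 4), (2, 4). Count: 2.

2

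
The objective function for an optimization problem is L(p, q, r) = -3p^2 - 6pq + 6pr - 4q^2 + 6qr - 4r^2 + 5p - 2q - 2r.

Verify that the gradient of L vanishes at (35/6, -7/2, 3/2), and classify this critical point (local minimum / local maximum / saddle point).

∇L = (-6p - 6q + 6r + 5, -6p - 8q + 6r - 2, 6p + 6q - 8r - 2); substituting (35/6, -7/2, 3/2) gives ∇L = (0, 0, 0), so (35/6, -7/2, 3/2) is indeed a critical point.
The Hessian is constant: H = [[-6, -6, 6], [-6, -8, 6], [6, 6, -8]].
Leading principal minors: Δ₁ = -6, Δ₂ = 12, Δ₃ = -24.
The minors alternate sign starting negative (−, +, −), so H is negative definite: a local maximum.

local maximum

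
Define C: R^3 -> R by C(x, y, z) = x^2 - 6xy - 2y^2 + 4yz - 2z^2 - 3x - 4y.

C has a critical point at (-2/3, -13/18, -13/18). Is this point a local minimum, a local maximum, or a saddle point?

saddle point

The Hessian is constant: H = [[2, -6, 0], [-6, -4, 4], [0, 4, -4]].
Leading principal minors: Δ₁ = 2, Δ₂ = -44, Δ₃ = 144.
The minors fit neither the all-positive nor the alternating-sign pattern, so H is indefinite: a saddle point.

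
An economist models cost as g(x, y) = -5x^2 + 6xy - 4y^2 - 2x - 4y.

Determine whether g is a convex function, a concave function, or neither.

g is quadratic, so its Hessian is the constant matrix H = [[-10, 6], [6, -8]].
det(H) = 44, tr(H) = -18.
det(H) > 0 and tr(H) < 0, so H is negative definite everywhere: concave.

concave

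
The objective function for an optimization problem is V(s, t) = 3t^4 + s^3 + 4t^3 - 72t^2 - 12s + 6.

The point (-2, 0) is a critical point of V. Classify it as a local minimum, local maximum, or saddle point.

The mixed partial ∂²V/∂s∂t is 0, so the Hessian at any point is diag(V_ss, V_tt) = diag(6s, 12(3t^2 + 2t - 12)).
At (-2, 0): H = diag(-12, -144).
Both eigenvalues are negative, so H is negative definite: a local maximum.

local maximum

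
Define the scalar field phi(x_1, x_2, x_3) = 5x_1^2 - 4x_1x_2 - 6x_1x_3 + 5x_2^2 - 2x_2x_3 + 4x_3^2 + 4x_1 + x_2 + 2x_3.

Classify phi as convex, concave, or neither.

convex

phi is quadratic, so its Hessian is the constant matrix H = [[10, -4, -6], [-4, 10, -2], [-6, -2, 8]].
Leading principal minors: 10, 84, 176.
All positive ⇒ H ≻ 0 ⇒ convex.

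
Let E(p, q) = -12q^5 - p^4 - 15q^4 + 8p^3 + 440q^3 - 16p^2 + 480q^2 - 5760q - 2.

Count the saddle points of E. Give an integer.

E separates as a function of p plus a function of q, so ∇E=0 decouples.
∂E/∂p = -4p(p - 4)(p - 2) = 0 at p ∈ {0, 2, 4}; ∂E/∂q = -60(q - 4)(q - 2)(q + 3)(q + 4) = 0 at q ∈ {-4, -3, 2, 4}.
The Hessian is diagonal: diag(E_pp, E_qq). Second derivatives: E_pp(0)=-32, E_pp(2)=16, E_pp(4)=-32; E_qq(-4)=2880, E_qq(-3)=-2100, E_qq(2)=3600, E_qq(4)=-6720.
Saddle points occur where the two diagonal entries have opposite signs: (0, -4), (0, 2), (2, -3), (2, 4), (4, -4), (4, 2). Count: 6.

6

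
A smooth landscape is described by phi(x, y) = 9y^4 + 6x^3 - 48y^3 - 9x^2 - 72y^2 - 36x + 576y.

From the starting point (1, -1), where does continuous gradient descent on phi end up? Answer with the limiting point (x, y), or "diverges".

(2, -2)

phi is separable, so gradient descent decouples: x follows -∂phi/∂x, y follows -∂phi/∂y.
∂phi/∂x = 18(x - 2)(x + 1); at x=1 this is -36, so x increases.
∂phi/∂y = 36(y - 4)(y - 2)(y + 2); at y=-1 this is 540, so y decreases.
x converges to its nearest critical value 2 (a local min of the x-part); y converges to -2. The iterate converges to (2, -2).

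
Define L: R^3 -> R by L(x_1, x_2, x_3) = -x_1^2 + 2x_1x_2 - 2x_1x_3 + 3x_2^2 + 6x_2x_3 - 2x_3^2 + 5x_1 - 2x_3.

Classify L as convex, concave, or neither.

L is quadratic, so its Hessian is the constant matrix H = [[-2, 2, -2], [2, 6, 6], [-2, 6, -4]].
Leading principal minors: -2, -16, 64.
Neither pattern holds ⇒ H is indefinite ⇒ neither convex nor concave.

neither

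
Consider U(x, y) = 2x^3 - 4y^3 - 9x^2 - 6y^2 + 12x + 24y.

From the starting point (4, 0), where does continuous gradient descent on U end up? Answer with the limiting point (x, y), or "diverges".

(2, -2)

U is separable, so gradient descent decouples: x follows -∂U/∂x, y follows -∂U/∂y.
∂U/∂x = 6(x - 2)(x - 1); at x=4 this is 36, so x decreases.
∂U/∂y = -12(y - 1)(y + 2); at y=0 this is 24, so y decreases.
x converges to its nearest critical value 2 (a local min of the x-part); y converges to -2. The iterate converges to (2, -2).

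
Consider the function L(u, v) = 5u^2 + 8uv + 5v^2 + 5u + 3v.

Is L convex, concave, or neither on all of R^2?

convex

L is quadratic, so its Hessian is the constant matrix H = [[10, 8], [8, 10]].
det(H) = 36, tr(H) = 20.
det(H) > 0 and tr(H) > 0, so H is positive definite everywhere: convex.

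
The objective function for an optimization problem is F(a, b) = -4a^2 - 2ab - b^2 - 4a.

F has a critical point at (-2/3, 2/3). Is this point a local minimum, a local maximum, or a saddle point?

The Hessian of F is constant: H = [[-8, -2], [-2, -2]].
det(H) = (-8)·(-2) − (-2)² = 12.
det(H) > 0 and tr(H) = -10 < 0, so H is negative definite and the point is a local maximum.

local maximum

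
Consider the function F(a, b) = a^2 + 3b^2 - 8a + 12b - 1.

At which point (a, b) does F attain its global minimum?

(4, -2)

F(a,b) separates as P(a) + Q(b) − 1, so its minimum is min P + min Q − 1.
P'(a) = 2a - 8 vanishes at a ∈ {4}; Q'(b) = 6b + 12 vanishes at b ∈ {-2}.
Local minima of P (where P''>0): P(4)=-16. Local minima of Q: Q(-2)=-12.
So the global minimum of F is P(4) + Q(-2) − 1 = -16 − 12 − 1 = -29, attained at (4, -2).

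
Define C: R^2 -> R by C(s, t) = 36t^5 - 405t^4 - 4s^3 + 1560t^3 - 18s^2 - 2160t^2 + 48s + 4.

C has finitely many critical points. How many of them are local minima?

2

C separates as a function of s plus a function of t, so ∇C=0 decouples.
∂C/∂s = -12(s - 1)(s + 4) = 0 at s ∈ {-4, 1}; ∂C/∂t = 180t(t - 4)(t - 3)(t - 2) = 0 at t ∈ {0, 2, 3, 4}.
The Hessian is diagonal: diag(C_ss, C_tt). Second derivatives: C_ss(-4)=60, C_ss(1)=-60; C_tt(0)=-4320, C_tt(2)=720, C_tt(3)=-540, C_tt(4)=1440.
Local minima occur where both diagonal entries positive: (-4, 2), (-4, 4). Count: 2.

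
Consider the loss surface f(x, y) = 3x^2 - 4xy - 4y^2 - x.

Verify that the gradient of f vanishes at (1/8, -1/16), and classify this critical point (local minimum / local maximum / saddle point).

∇f = (6x - 4y - 1, -4x - 8y); substituting (1/8, -1/16) gives ∇f = (0, 0), so (1/8, -1/16) is indeed a critical point.
The Hessian of f is constant: H = [[6, -4], [-4, -8]].
det(H) = 6·(-8) − (-4)² = -64.
Since det(H) < 0, H is indefinite and the critical point is a saddle point.

saddle point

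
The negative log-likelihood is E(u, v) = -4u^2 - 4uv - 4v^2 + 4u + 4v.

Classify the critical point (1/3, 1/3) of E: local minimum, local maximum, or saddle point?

local maximum

The Hessian of E is constant: H = [[-8, -4], [-4, -8]].
det(H) = (-8)·(-8) − (-4)² = 48.
det(H) > 0 and tr(H) = -16 < 0, so H is negative definite and the point is a local maximum.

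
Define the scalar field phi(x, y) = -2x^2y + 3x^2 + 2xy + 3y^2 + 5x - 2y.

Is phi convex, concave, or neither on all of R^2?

neither

The term -2x^2y is cubic, so the Hessian is not constant.
∂²phi/∂x² = -4y + 6, which takes both signs as y varies (negative for sufficiently large y). A diagonal entry of the Hessian changing sign means the Hessian is neither positive- nor negative-semidefinite on all of R^2.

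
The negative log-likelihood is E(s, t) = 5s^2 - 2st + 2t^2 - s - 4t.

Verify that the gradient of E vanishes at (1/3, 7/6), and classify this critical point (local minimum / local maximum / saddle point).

local minimum

∇E = (10s - 2t - 1, -2s + 4t - 4); substituting (1/3, 7/6) gives ∇E = (0, 0), so (1/3, 7/6) is indeed a critical point.
The Hessian of E is constant: H = [[10, -2], [-2, 4]].
det(H) = 10·4 − (-2)² = 36.
det(H) > 0 and tr(H) = 14 > 0, so H is positive definite and the point is a local minimum.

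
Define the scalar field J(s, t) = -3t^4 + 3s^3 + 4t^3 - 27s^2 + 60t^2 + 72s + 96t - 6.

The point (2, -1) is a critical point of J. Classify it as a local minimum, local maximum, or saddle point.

saddle point

The mixed partial ∂²J/∂s∂t is 0, so the Hessian at any point is diag(J_ss, J_tt) = diag(18(s - 3), 12(-3t^2 + 2t + 10)).
At (2, -1): H = diag(-18, 60).
The eigenvalues have opposite signs, so H is indefinite: a saddle point.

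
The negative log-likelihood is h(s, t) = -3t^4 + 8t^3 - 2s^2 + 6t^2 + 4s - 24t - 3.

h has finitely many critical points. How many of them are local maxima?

2

h separates as a function of s plus a function of t, so ∇h=0 decouples.
∂h/∂s = -4(s - 1) = 0 at s ∈ {1}; ∂h/∂t = -12(t - 2)(t - 1)(t + 1) = 0 at t ∈ {-1, 1, 2}.
The Hessian is diagonal: diag(h_ss, h_tt). Second derivatives: h_ss(1)=-4; h_tt(-1)=-72, h_tt(1)=24, h_tt(2)=-36.
Local maxima occur where both diagonal entries negative: (1, -1), (1, 2). Count: 2.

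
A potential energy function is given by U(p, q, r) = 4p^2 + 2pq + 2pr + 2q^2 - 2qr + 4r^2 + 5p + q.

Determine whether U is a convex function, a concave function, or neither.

U is quadratic, so its Hessian is the constant matrix H = [[8, 2, 2], [2, 4, -2], [2, -2, 8]].
Leading principal minors: 8, 28, 160.
All positive ⇒ H ≻ 0 ⇒ convex.

convex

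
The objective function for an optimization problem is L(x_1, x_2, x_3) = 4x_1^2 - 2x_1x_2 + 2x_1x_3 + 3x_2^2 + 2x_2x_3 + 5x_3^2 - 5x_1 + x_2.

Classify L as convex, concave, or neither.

L is quadratic, so its Hessian is the constant matrix H = [[8, -2, 2], [-2, 6, 2], [2, 2, 10]].
Leading principal minors: 8, 44, 368.
All positive ⇒ H ≻ 0 ⇒ convex.

convex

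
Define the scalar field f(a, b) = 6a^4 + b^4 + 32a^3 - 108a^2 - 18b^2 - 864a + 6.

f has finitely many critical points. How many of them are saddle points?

f separates as a function of a plus a function of b, so ∇f=0 decouples.
∂f/∂a = 24(a - 3)(a + 3)(a + 4) = 0 at a ∈ {-4, -3, 3}; ∂f/∂b = 4b(b - 3)(b + 3) = 0 at b ∈ {-3, 0, 3}.
The Hessian is diagonal: diag(f_aa, f_bb). Second derivatives: f_aa(-4)=168, f_aa(-3)=-144, f_aa(3)=1008; f_bb(-3)=72, f_bb(0)=-36, f_bb(3)=72.
Saddle points occur where the two diagonal entries have opposite signs: (-4, 0), (-3, -3), (-3, 3), (3, 0). Count: 4.

4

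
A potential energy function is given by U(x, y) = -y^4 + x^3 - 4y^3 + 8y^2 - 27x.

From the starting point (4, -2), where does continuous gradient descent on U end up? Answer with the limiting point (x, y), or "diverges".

(3, 0)

U is separable, so gradient descent decouples: x follows -∂U/∂x, y follows -∂U/∂y.
∂U/∂x = 3(x - 3)(x + 3); at x=4 this is 21, so x decreases.
∂U/∂y = -4y(y - 1)(y + 4); at y=-2 this is -48, so y increases.
x converges to its nearest critical value 3 (a local min of the x-part); y converges to 0. The iterate converges to (3, 0).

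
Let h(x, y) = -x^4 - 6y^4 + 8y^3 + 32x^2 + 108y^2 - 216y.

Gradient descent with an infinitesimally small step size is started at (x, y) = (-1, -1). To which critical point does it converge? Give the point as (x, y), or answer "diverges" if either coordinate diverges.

h is separable, so gradient descent decouples: x follows -∂h/∂x, y follows -∂h/∂y.
∂h/∂x = -4x(x - 4)(x + 4); at x=-1 this is -60, so x increases.
∂h/∂y = -24(y - 3)(y - 1)(y + 3); at y=-1 this is -384, so y increases.
x converges to its nearest critical value 0 (a local min of the x-part); y converges to 1. The iterate converges to (0, 1).

(0, 1)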